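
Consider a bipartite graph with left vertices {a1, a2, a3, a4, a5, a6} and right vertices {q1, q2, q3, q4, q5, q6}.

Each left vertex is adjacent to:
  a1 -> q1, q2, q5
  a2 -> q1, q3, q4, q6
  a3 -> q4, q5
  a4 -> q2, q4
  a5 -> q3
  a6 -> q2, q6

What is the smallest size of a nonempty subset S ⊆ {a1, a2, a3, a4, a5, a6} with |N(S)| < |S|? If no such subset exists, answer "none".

A matching saturating every left vertex exists, for instance a1→q1, a2→q6, a3→q5, a4→q4, a5→q3, a6→q2.
By Hall's marriage theorem, this means |N(S)| ≥ |S| for every subset S, so no violating subset exists.

none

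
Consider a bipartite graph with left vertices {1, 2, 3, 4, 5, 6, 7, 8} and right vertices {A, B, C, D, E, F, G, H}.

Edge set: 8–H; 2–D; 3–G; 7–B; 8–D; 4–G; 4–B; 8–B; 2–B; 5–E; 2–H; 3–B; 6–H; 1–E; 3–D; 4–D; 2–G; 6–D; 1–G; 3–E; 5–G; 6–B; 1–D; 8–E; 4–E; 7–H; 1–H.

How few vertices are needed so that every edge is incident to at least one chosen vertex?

A maximum matching has 5 edges (e.g. 1–H, 2–G, 3–B, 4–D, 5–E).
By König's theorem the minimum vertex cover has the same size. One such cover is {B, D, E, G, H}.

5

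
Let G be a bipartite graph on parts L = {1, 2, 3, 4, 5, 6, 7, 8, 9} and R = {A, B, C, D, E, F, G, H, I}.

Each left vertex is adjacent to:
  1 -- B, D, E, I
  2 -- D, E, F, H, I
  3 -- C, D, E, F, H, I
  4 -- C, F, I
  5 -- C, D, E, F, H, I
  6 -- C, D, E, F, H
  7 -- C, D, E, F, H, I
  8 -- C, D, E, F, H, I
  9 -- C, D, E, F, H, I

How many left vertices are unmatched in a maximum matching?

2

One maximum matching: 1-B, 2-I, 3-D, 4-C, 5-F, 6-H, 7-E.
The set {2, 3, 4, 5, 6, 7, 8, 9} has only 6 neighbours ({C, D, E, F, H, I}), so by Hall's theorem at most 7 of the 9 left vertices can be matched.
That matches 7 of the 9, leaving 2 unmatched; no matching can do better.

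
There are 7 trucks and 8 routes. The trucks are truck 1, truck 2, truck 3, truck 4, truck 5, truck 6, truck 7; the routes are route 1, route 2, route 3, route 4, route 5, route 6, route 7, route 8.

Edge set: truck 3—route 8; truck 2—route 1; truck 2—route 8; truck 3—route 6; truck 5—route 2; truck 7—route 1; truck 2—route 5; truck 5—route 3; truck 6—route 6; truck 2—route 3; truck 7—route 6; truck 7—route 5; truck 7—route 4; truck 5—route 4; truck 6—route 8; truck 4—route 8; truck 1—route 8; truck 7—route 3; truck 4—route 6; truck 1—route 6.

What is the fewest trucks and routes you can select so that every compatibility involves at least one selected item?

{truck 2, truck 5, truck 7, route 6, route 8} is a vertex cover of size 5: every edge has an endpoint in this set.
No smaller cover exists because truck 1–route 8, truck 2–route 3, truck 3–route 6, truck 5–route 2, truck 7–route 4 is a matching of size 5, and a cover must include an endpoint of each of these disjoint edges (König's theorem).

5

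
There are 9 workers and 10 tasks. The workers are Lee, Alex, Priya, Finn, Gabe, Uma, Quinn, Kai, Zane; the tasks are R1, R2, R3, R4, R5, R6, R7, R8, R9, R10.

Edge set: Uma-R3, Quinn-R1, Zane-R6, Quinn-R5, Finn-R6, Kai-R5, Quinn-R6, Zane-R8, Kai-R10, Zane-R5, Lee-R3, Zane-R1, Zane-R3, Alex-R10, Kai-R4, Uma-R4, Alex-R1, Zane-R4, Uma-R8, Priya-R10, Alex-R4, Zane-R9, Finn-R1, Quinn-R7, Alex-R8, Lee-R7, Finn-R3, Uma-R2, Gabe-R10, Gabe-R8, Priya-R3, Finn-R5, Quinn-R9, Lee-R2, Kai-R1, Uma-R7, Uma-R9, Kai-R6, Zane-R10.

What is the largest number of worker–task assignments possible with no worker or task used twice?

9

For example, pair Lee→R7, Alex→R8, Priya→R3, Finn→R5, Gabe→R10, Uma→R2, Quinn→R6, Kai→R4, Zane→R9.
This saturates every worker, so 9 is the maximum.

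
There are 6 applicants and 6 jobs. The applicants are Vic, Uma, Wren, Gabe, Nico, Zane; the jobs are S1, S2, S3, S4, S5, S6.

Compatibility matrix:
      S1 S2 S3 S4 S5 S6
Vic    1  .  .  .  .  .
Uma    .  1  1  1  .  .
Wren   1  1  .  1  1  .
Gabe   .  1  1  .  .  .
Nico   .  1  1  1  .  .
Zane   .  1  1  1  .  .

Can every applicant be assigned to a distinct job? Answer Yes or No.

No

The set {Uma, Gabe, Nico, Zane} has only 3 neighbours ({S2, S3, S4}), so by Hall's theorem at most 5 of the 6 applicants can be matched.
Hence no matching covers every applicant.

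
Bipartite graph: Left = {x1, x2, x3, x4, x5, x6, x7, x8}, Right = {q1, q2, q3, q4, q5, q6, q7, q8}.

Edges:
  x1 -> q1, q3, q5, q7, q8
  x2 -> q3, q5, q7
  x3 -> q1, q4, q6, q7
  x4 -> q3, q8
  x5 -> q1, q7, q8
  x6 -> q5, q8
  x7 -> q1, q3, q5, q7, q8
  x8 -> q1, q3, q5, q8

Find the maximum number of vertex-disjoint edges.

One maximum matching: x1→q1, x2→q5, x3→q6, x4→q3, x5→q7, x6→q8.
The set {x1, x2, x4, x5, x6, x7, x8} has only 5 neighbours ({q1, q3, q5, q7, q8}), so by Hall's theorem at most 6 of the 8 left vertices can be matched.

6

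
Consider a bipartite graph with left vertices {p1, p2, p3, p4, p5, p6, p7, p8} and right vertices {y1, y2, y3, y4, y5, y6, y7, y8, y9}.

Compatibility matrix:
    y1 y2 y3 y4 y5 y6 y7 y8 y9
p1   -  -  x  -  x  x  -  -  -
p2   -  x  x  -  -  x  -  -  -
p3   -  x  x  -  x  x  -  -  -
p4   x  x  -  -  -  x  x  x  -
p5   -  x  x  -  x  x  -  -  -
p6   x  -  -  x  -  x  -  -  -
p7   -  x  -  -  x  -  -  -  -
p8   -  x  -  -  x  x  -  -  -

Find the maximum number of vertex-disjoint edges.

6

One maximum matching: p1→y5, p2→y6, p3→y2, p4→y7, p5→y3, p6→y1.
The set {p1, p2, p3, p5, p7, p8} has only 4 neighbours ({y2, y3, y5, y6}), so by Hall's theorem at most 6 of the 8 left vertices can be matched.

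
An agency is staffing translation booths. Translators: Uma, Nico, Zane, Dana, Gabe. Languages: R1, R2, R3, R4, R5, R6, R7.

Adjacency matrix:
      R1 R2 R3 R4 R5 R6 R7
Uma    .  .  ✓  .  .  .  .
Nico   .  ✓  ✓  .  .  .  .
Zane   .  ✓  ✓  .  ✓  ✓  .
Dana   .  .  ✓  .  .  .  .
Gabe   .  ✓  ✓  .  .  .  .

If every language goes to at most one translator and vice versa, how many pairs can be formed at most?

3

A valid assignment of size 3: Uma-R3, Nico-R2, Zane-R5.
The set {Uma, Nico, Dana, Gabe} has only 2 neighbours ({R2, R3}), so by Hall's theorem at most 3 of the 5 translators can be matched.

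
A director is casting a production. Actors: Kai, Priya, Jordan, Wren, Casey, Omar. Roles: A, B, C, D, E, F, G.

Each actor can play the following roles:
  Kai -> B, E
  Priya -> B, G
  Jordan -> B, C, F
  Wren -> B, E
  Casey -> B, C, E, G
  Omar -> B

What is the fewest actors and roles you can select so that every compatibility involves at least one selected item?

The 5 edges Kai–E, Priya–G, Jordan–F, Wren–B, Casey–C form a matching, so any vertex cover needs at least 5 vertices (one per matched edge).
Conversely {Priya, Jordan, Casey, B, E} meets every edge and has exactly 5 vertices, so 5 is optimal.

5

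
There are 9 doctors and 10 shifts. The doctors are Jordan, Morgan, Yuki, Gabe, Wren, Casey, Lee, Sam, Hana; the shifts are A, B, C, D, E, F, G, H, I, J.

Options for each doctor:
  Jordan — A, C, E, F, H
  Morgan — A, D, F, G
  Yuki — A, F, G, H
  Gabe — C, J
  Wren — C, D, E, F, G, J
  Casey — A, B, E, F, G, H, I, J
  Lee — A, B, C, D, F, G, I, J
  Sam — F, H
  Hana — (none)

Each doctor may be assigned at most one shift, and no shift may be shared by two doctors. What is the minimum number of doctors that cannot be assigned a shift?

1

A valid assignment of size 8: Jordan→H, Morgan→D, Yuki→G, Gabe→C, Wren→E, Casey→J, Lee→A, Sam→F.
The set {Hana} has only 0 neighbours (∅), so by Hall's theorem at most 8 of the 9 doctors can be matched.
That matches 8 of the 9, leaving 1 unmatched; no matching can do better.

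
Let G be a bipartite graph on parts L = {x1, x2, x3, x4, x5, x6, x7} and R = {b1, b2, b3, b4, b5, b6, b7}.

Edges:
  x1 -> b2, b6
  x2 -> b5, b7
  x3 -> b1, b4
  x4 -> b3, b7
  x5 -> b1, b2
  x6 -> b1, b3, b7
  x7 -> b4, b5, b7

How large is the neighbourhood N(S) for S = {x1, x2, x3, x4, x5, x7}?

The union of neighbours of {x1, x2, x3, x4, x5, x7} is {b1, b2, b3, b4, b5, b6, b7}, which has 7 elements.
Since |N(S)| = 7 ≥ |S| = 6, Hall's condition holds for this subset.

7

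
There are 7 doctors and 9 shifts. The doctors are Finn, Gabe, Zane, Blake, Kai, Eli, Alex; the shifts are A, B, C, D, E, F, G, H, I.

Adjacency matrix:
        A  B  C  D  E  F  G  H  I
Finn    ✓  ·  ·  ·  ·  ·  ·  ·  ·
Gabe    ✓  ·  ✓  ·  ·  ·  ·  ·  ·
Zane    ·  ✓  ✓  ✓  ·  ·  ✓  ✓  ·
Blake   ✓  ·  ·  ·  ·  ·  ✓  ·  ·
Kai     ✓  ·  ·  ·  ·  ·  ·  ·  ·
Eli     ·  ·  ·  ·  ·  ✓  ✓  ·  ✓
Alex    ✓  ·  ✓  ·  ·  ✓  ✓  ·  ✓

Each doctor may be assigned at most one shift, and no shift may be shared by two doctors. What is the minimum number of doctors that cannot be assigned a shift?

One maximum matching: Finn→A, Gabe→C, Zane→H, Blake→G, Eli→I, Alex→F.
The set {Finn, Kai} has only 1 neighbour ({A}), so by Hall's theorem at most 6 of the 7 doctors can be matched.
That matches 6 of the 7, leaving 1 unmatched; no matching can do better.

1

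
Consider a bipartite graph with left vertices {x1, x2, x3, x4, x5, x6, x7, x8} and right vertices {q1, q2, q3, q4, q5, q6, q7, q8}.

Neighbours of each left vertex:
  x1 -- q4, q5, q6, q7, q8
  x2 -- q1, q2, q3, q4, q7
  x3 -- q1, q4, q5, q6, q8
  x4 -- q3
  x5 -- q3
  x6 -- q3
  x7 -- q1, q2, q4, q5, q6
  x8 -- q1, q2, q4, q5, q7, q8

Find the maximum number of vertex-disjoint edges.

6

A valid assignment of size 6: x1→q8, x2→q7, x3→q6, x4→q3, x7→q1, x8→q4.
The set {x4, x5, x6} has only 1 neighbour ({q3}), so by Hall's theorem at most 6 of the 8 left vertices can be matched.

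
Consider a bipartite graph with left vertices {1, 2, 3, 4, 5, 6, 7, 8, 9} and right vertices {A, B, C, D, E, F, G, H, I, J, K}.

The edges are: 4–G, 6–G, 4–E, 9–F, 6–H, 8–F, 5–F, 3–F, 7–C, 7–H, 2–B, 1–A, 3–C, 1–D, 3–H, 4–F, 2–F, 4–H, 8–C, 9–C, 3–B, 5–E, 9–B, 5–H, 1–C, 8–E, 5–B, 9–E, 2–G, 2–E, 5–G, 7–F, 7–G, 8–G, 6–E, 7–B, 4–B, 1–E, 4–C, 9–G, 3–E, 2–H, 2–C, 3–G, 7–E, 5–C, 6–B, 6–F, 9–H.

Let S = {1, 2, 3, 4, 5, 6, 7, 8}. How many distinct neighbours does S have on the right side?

8

The union of neighbours of {1, 2, 3, 4, 5, 6, 7, 8} is {A, B, C, D, E, F, G, H}, which has 8 elements.
Since |N(S)| = 8 ≥ |S| = 8, Hall's condition holds for this subset.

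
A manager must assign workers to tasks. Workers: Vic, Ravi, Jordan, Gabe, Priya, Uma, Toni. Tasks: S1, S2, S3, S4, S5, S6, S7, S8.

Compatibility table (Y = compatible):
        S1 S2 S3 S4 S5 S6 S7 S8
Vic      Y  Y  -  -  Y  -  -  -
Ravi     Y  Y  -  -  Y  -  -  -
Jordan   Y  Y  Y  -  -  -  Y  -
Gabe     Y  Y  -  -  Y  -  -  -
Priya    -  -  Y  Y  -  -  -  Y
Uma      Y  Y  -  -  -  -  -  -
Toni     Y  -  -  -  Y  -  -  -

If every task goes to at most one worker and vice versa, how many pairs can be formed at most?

5

A valid assignment of size 5: Vic→S5, Ravi→S1, Jordan→S7, Gabe→S2, Priya→S4.
The set {Vic, Ravi, Gabe, Uma, Toni} has only 3 neighbours ({S1, S2, S5}), so by Hall's theorem at most 5 of the 7 workers can be matched.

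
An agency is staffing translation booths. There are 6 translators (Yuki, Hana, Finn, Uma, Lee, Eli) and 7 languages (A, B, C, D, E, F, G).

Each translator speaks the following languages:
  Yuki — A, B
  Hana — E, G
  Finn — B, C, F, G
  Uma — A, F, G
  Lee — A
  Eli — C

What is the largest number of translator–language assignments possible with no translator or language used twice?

A valid assignment of size 6: Yuki-B, Hana-E, Finn-F, Uma-G, Lee-A, Eli-C.
All 6 translators are matched, so no larger matching exists.

6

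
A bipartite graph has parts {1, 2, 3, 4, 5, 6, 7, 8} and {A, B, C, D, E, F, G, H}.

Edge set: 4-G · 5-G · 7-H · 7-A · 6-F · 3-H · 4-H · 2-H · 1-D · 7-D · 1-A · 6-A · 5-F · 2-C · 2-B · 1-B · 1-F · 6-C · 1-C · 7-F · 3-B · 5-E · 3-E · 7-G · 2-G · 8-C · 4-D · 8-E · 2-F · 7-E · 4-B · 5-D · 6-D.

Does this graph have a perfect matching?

Yes

One maximum matching: 1→F, 2→H, 3→B, 4→G, 5→D, 6→C, 7→A, 8→E.
Every left vertex is matched, so this is a perfect matching.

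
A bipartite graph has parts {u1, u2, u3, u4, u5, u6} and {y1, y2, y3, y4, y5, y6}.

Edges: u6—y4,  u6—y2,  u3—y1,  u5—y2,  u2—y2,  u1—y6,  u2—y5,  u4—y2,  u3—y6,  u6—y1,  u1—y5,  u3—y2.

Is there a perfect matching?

No

The set {u4, u5} has only 1 neighbour ({y2}), so by Hall's theorem at most 5 of the 6 left vertices can be matched.
Hence no matching covers every left vertex.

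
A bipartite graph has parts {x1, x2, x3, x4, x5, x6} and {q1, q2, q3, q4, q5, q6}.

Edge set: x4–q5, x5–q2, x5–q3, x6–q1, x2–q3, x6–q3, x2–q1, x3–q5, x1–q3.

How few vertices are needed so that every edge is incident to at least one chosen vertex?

4

The 4 edges x1–q3, x2–q1, x3–q5, x5–q2 form a matching, so any vertex cover needs at least 4 vertices (one per matched edge).
Conversely {x5, q1, q3, q5} meets every edge and has exactly 4 vertices, so 4 is optimal.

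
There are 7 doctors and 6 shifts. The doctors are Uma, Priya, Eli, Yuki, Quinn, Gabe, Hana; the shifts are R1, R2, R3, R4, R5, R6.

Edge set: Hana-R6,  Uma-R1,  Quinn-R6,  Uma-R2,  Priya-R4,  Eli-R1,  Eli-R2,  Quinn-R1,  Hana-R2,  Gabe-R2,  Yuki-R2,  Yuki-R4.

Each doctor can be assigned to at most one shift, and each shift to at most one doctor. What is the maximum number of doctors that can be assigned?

A valid assignment of size 4: Uma-R1, Priya-R4, Eli-R2, Quinn-R6.
The set {Uma, Priya, Eli, Yuki, Quinn, Gabe, Hana} has only 4 neighbours ({R1, R2, R4, R6}), so by Hall's theorem at most 4 of the 7 doctors can be matched.

4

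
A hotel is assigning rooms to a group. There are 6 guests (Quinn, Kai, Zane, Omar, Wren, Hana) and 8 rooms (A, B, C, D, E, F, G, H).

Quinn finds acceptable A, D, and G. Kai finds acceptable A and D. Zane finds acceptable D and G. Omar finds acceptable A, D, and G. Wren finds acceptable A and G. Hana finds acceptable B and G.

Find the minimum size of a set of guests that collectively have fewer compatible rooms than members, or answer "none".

Take S = {Quinn, Kai, Zane, Omar}. Its neighbourhood is {A, D, G}, so |N(S)| = 3 < |S| = 4.
Every subset of size less than 4 has at least as many neighbours as members, so 4 is the minimum.

4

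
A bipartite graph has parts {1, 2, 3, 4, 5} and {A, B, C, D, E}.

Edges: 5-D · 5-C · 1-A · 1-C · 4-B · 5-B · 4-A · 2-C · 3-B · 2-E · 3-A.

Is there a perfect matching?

Yes

One maximum matching: 1–C, 2–E, 3–A, 4–B, 5–D.
Every left vertex is matched, so this is a perfect matching.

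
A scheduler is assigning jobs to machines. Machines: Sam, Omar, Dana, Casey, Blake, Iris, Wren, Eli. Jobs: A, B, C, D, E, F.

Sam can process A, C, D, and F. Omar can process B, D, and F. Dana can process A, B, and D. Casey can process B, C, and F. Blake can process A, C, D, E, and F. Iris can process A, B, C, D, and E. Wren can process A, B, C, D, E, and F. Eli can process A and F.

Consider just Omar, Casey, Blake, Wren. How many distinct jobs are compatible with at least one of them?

The union of neighbours of {Omar, Casey, Blake, Wren} is {A, B, C, D, E, F}, which has 6 elements.
Since |N(S)| = 6 ≥ |S| = 4, Hall's condition holds for this subset.

6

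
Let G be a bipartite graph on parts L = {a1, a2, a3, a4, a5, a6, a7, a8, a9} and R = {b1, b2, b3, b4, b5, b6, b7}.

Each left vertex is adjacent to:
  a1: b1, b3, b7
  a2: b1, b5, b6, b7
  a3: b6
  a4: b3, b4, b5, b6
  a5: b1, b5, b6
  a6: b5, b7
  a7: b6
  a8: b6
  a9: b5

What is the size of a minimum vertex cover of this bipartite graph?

6

{a1, a4, b1, b5, b6, b7} is a vertex cover of size 6: every edge has an endpoint in this set.
No smaller cover exists because a1–b3, a2–b7, a3–b6, a4–b4, a5–b1, a6–b5 is a matching of size 6, and a cover must include an endpoint of each of these disjoint edges (König's theorem).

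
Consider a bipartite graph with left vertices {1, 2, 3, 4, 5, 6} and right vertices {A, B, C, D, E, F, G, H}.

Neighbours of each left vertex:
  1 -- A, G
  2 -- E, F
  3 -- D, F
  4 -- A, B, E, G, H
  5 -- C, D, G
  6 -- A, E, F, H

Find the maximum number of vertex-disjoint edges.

6

A valid assignment of size 6: 1-A, 2-F, 3-D, 4-E, 5-G, 6-H.
This saturates every left vertex, so 6 is the maximum.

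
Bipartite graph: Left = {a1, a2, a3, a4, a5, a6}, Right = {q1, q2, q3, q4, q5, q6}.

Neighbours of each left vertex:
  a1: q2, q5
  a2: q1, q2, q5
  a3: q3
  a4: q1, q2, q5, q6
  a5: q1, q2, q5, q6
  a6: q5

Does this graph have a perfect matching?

The set {a1, a2, a4, a5, a6} has only 4 neighbours ({q1, q2, q5, q6}), so by Hall's theorem at most 5 of the 6 left vertices can be matched.
Hence no matching covers every left vertex.

No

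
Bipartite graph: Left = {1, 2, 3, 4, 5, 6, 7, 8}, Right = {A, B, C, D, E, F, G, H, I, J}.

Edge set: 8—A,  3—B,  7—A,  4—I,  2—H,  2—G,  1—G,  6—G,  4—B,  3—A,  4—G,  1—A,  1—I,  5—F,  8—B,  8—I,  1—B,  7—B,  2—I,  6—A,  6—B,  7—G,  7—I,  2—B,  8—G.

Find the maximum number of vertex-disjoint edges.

6

A valid assignment of size 6: 1–I, 2–H, 3–A, 4–G, 5–F, 6–B.
The set {1, 3, 4, 6, 7, 8} has only 4 neighbours ({A, B, G, I}), so by Hall's theorem at most 6 of the 8 left vertices can be matched.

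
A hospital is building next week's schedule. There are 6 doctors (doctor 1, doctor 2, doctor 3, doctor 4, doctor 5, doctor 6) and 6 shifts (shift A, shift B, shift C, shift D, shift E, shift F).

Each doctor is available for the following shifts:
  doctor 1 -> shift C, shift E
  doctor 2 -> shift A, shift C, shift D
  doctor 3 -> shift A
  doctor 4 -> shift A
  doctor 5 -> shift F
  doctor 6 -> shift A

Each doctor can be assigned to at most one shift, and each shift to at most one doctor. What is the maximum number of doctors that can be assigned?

4

For example, pair doctor 1-shift E, doctor 2-shift D, doctor 3-shift A, doctor 5-shift F.
The set {doctor 3, doctor 4, doctor 6} has only 1 neighbour ({shift A}), so by Hall's theorem at most 4 of the 6 doctors can be matched.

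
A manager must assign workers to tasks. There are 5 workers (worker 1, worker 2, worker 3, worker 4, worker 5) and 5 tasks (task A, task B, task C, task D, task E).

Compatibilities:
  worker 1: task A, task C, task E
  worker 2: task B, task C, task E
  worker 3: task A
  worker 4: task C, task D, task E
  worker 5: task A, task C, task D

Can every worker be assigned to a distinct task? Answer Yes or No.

Yes

One maximum matching: worker 1–task C, worker 2–task B, worker 3–task A, worker 4–task E, worker 5–task D.
Every worker is matched, so this is a perfect matching.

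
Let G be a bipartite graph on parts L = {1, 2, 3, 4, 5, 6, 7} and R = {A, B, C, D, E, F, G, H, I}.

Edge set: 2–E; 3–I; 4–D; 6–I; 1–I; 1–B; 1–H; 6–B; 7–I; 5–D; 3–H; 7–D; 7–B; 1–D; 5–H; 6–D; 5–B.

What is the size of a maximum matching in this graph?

5

A valid assignment of size 5: 1–H, 2–E, 3–I, 4–D, 5–B.
The set {1, 3, 4, 5, 6, 7} has only 4 neighbours ({B, D, H, I}), so by Hall's theorem at most 5 of the 7 left vertices can be matched.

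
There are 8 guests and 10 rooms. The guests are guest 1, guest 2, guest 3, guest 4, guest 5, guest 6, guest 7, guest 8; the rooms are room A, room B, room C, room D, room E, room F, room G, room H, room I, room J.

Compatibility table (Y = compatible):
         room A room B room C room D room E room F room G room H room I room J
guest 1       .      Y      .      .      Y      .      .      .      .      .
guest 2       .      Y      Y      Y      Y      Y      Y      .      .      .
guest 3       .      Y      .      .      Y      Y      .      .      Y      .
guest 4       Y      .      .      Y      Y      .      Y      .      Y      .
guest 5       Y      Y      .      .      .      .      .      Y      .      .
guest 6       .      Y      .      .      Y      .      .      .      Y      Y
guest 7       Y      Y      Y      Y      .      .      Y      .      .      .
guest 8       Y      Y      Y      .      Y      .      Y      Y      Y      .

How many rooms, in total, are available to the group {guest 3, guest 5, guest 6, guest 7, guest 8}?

10

The union of neighbours of {guest 3, guest 5, guest 6, guest 7, guest 8} is {room A, room B, room C, room D, room E, room F, room G, room H, room I, room J}, which has 10 elements.
Since |N(S)| = 10 ≥ |S| = 5, Hall's condition holds for this subset.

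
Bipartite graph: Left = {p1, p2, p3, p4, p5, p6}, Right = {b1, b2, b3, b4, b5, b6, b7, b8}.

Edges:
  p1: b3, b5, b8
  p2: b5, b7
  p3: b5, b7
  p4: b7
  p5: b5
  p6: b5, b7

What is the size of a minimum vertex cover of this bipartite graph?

The 3 edges p1–b3, p2–b7, p3–b5 form a matching, so any vertex cover needs at least 3 vertices (one per matched edge).
Conversely {p1, b5, b7} meets every edge and has exactly 3 vertices, so 3 is optimal.

3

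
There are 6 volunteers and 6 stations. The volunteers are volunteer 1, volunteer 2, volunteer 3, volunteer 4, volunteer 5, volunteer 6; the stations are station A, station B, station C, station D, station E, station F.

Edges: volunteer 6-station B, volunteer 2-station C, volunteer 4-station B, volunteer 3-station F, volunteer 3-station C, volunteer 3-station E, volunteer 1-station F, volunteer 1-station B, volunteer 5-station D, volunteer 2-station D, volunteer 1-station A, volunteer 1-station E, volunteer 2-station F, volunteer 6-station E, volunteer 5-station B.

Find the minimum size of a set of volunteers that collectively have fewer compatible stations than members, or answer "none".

none

A matching saturating every volunteer exists, for instance volunteer 1→station A, volunteer 2→station C, volunteer 3→station F, volunteer 4→station B, volunteer 5→station D, volunteer 6→station E.
By Hall's marriage theorem, this means |N(S)| ≥ |S| for every subset S, so no violating subset exists.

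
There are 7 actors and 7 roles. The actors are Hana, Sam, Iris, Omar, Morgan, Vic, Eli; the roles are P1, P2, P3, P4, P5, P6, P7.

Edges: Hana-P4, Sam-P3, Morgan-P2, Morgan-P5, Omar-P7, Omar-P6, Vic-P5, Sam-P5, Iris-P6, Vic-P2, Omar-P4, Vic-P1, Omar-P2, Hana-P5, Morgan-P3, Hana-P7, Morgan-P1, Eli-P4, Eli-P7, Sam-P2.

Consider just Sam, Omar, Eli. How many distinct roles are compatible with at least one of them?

The union of neighbours of {Sam, Omar, Eli} is {P2, P3, P4, P5, P6, P7}, which has 6 elements.
Since |N(S)| = 6 ≥ |S| = 3, Hall's condition holds for this subset.

6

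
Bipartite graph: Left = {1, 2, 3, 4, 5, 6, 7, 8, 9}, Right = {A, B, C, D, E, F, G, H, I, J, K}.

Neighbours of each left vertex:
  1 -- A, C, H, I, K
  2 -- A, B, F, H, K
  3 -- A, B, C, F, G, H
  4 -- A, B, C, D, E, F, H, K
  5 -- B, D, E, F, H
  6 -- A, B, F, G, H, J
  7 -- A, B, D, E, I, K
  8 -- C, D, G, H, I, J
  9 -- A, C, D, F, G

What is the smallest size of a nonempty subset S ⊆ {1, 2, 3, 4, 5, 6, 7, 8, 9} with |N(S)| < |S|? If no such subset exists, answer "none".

A matching saturating every left vertex exists, for instance 1→I, 2→K, 3→B, 4→A, 5→E, 6→J, 7→D, 8→H, 9→G.
By Hall's marriage theorem, this means |N(S)| ≥ |S| for every subset S, so no violating subset exists.

none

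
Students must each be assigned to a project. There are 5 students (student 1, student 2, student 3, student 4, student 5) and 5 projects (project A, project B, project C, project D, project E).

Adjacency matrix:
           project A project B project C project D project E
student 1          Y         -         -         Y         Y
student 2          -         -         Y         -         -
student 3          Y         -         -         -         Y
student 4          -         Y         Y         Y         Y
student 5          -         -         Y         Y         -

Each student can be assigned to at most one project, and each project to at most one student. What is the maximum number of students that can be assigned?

5

One maximum matching: student 1–project E, student 2–project C, student 3–project A, student 4–project B, student 5–project D.
This saturates every student, so 5 is the maximum.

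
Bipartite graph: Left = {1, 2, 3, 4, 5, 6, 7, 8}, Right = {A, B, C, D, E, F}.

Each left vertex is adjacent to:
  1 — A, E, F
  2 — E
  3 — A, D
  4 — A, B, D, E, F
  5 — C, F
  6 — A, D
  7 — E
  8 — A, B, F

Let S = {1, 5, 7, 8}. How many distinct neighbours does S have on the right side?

5

The union of neighbours of {1, 5, 7, 8} is {A, B, C, E, F}, which has 5 elements.
Since |N(S)| = 5 ≥ |S| = 4, Hall's condition holds for this subset.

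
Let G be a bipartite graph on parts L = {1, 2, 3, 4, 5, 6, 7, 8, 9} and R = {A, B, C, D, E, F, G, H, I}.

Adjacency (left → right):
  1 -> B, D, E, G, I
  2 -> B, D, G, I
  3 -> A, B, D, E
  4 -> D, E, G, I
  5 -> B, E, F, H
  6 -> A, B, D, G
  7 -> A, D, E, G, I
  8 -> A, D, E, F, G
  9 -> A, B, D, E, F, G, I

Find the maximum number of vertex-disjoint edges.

A valid assignment of size 8: 1–I, 2–B, 3–A, 4–E, 5–H, 6–D, 7–G, 8–F.
The set {1, 2, 3, 4, 6, 7, 8, 9} has only 7 neighbours ({A, B, D, E, F, G, I}), so by Hall's theorem at most 8 of the 9 left vertices can be matched.

8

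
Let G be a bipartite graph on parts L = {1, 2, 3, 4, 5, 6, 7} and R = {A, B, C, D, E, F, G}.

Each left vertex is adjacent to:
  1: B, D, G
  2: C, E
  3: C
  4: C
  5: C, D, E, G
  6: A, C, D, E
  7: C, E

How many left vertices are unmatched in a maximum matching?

A valid assignment of size 5: 1–B, 2–E, 3–C, 5–G, 6–D.
The set {2, 3, 4, 7} has only 2 neighbours ({C, E}), so by Hall's theorem at most 5 of the 7 left vertices can be matched.
That matches 5 of the 7, leaving 2 unmatched; no matching can do better.

2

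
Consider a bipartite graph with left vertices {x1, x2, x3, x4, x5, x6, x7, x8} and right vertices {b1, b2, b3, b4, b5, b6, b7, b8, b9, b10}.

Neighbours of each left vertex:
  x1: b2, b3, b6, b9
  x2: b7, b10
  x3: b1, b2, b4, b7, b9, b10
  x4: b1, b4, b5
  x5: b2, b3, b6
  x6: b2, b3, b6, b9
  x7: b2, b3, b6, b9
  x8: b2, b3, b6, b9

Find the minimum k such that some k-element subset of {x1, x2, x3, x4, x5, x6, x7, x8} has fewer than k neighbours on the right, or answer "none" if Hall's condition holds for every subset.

Take S = {x1, x5, x6, x7, x8}. Its neighbourhood is {b2, b3, b6, b9}, so |N(S)| = 4 < |S| = 5.
Every subset of size less than 5 has at least as many neighbours as members, so 5 is the minimum.

5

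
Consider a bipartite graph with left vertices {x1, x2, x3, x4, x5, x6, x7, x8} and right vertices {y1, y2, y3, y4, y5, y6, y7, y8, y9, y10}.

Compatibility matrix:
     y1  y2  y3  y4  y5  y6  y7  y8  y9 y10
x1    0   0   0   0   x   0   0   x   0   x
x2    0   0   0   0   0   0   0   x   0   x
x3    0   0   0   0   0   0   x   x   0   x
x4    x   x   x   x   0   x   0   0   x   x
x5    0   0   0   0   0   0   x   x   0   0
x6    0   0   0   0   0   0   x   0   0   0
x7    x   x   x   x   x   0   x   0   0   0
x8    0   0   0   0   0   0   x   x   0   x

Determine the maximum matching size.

6

A valid assignment of size 6: x1–y5, x2–y10, x3–y7, x4–y6, x5–y8, x7–y4.
The set {x2, x3, x5, x6, x8} has only 3 neighbours ({y10, y7, y8}), so by Hall's theorem at most 6 of the 8 left vertices can be matched.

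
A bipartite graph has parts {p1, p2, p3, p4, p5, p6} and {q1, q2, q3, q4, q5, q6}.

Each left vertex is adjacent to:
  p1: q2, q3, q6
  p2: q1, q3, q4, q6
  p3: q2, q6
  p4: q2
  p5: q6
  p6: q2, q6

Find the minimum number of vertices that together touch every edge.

The 4 edges p1–q3, p2–q4, p3–q6, p4–q2 form a matching, so any vertex cover needs at least 4 vertices (one per matched edge).
Conversely {p1, p2, q2, q6} meets every edge and has exactly 4 vertices, so 4 is optimal.

4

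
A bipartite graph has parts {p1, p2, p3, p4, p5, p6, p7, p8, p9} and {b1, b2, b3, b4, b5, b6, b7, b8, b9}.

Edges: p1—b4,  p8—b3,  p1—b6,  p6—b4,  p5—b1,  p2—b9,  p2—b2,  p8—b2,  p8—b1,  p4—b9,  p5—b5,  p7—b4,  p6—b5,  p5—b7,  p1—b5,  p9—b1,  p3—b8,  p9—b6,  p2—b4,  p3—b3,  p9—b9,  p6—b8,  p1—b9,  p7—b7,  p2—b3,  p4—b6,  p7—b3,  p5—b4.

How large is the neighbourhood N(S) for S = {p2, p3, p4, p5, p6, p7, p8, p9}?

The union of neighbours of {p2, p3, p4, p5, p6, p7, p8, p9} is {b1, b2, b3, b4, b5, b6, b7, b8, b9}, which has 9 elements.
Since |N(S)| = 9 ≥ |S| = 8, Hall's condition holds for this subset.

9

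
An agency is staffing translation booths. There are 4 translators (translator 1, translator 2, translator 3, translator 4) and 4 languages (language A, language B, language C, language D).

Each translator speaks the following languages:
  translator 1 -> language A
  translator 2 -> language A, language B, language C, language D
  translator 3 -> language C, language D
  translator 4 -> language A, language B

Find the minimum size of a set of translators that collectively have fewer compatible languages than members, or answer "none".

A matching saturating every translator exists, for instance translator 1→language A, translator 2→language D, translator 3→language C, translator 4→language B.
By Hall's marriage theorem, this means |N(S)| ≥ |S| for every subset S, so no violating subset exists.

none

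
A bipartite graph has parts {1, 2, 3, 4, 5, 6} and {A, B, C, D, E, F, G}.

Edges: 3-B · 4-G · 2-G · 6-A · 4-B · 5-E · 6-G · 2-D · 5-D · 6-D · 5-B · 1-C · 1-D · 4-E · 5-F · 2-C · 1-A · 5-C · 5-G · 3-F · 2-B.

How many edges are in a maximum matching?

A valid assignment of size 6: 1→D, 2→C, 3→F, 4→B, 5→E, 6→G.
This saturates every left vertex, so 6 is the maximum.

6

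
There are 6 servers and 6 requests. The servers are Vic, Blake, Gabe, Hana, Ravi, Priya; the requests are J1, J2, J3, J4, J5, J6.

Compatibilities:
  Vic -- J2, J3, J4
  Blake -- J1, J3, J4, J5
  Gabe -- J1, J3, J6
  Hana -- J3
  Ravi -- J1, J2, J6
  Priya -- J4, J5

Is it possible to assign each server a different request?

One maximum matching: Vic→J4, Blake→J1, Gabe→J6, Hana→J3, Ravi→J2, Priya→J5.
All 6 servers are covered.

Yes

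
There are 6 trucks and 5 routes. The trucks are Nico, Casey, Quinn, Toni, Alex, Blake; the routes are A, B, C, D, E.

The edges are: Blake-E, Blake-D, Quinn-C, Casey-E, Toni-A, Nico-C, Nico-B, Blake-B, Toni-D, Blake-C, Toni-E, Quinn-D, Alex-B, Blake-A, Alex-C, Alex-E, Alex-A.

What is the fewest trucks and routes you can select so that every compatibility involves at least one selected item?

5

The 5 edges Nico–C, Casey–E, Quinn–D, Toni–A, Alex–B form a matching, so any vertex cover needs at least 5 vertices (one per matched edge).
Conversely {A, B, C, D, E} meets every edge and has exactly 5 vertices, so 5 is optimal.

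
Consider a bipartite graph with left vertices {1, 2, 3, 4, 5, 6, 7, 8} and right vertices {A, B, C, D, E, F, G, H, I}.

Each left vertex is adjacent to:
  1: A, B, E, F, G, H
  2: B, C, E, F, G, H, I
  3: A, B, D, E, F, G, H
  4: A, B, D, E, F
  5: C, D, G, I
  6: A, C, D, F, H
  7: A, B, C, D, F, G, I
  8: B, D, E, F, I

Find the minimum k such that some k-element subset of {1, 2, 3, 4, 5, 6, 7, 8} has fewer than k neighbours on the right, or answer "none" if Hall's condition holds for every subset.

none

A matching saturating every left vertex exists, for instance 1→H, 2→B, 3→G, 4→D, 5→C, 6→F, 7→A, 8→E.
By Hall's marriage theorem, this means |N(S)| ≥ |S| for every subset S, so no violating subset exists.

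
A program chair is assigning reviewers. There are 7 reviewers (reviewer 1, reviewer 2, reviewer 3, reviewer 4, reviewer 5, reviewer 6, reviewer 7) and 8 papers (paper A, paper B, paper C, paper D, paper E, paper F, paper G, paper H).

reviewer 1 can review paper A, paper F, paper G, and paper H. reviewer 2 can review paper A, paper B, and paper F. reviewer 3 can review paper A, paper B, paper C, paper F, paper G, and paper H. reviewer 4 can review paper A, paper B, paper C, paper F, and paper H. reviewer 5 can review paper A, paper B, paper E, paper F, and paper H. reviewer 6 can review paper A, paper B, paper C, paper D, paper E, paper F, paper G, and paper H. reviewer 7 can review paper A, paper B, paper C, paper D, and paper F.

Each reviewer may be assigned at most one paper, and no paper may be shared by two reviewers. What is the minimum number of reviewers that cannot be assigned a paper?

For example, pair reviewer 1-paper H, reviewer 2-paper A, reviewer 3-paper C, reviewer 4-paper F, reviewer 5-paper E, reviewer 6-paper G, reviewer 7-paper B.
All 7 reviewers are matched, so no larger matching exists.
That matches 7 of the 7, leaving 0 unmatched; no matching can do better.

0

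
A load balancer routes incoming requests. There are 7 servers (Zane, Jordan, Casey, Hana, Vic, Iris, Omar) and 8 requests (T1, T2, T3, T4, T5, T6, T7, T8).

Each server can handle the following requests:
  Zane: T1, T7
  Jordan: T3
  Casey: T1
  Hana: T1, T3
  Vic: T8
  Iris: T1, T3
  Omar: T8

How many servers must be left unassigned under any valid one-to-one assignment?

3

A valid assignment of size 4: Zane-T7, Jordan-T3, Casey-T1, Vic-T8.
The set {Jordan, Casey, Hana, Vic, Iris, Omar} has only 3 neighbours ({T1, T3, T8}), so by Hall's theorem at most 4 of the 7 servers can be matched.
That matches 4 of the 7, leaving 3 unmatched; no matching can do better.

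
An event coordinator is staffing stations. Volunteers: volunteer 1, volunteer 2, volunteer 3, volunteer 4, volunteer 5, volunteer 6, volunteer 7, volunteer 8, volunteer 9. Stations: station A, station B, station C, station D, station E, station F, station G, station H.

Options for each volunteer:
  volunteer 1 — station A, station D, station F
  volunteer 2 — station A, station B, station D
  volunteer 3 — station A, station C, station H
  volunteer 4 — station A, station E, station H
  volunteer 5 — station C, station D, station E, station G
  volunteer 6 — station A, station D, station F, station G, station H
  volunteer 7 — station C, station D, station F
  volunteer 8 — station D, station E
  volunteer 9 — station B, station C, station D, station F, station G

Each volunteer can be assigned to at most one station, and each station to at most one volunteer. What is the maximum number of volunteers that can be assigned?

For example, pair volunteer 1→station A, volunteer 2→station B, volunteer 3→station H, volunteer 4→station E, volunteer 5→station G, volunteer 6→station F, volunteer 7→station C, volunteer 8→station D.
The set {volunteer 1, volunteer 2, volunteer 3, volunteer 4, volunteer 5, volunteer 6, volunteer 7, volunteer 8, volunteer 9} has only 8 neighbours ({station A, station B, station C, station D, station E, station F, station G, station H}), so by Hall's theorem at most 8 of the 9 volunteers can be matched.

8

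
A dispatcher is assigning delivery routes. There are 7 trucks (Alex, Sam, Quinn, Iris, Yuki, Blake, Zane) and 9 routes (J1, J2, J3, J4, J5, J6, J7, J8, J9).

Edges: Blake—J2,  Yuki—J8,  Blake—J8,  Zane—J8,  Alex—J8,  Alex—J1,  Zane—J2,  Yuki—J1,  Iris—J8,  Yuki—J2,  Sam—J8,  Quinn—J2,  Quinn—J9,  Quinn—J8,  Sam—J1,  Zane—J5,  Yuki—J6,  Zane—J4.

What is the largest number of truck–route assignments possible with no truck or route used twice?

A valid assignment of size 6: Alex–J1, Sam–J8, Quinn–J9, Yuki–J6, Blake–J2, Zane–J5.
The set {Alex, Sam, Iris} has only 2 neighbours ({J1, J8}), so by Hall's theorem at most 6 of the 7 trucks can be matched.

6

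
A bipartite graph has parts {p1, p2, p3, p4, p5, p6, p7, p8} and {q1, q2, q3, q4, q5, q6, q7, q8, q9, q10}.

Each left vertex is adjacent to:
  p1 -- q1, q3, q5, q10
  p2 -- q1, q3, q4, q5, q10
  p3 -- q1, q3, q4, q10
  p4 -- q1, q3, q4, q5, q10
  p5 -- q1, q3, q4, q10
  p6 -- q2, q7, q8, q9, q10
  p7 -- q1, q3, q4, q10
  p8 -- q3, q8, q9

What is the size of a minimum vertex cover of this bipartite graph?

7

{p6, p8, q1, q3, q4, q5, q10} is a vertex cover of size 7: every edge has an endpoint in this set.
No smaller cover exists because p1–q5, p2–q3, p3–q10, p4–q1, p5–q4, p6–q9, p8–q8 is a matching of size 7, and a cover must include an endpoint of each of these disjoint edges (König's theorem).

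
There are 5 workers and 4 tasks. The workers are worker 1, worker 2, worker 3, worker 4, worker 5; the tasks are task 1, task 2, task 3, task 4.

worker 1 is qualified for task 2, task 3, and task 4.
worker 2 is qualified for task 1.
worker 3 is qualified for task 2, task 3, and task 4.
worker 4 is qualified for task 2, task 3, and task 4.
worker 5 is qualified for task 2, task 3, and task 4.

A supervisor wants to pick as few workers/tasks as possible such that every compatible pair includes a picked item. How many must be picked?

4

A maximum matching has 4 edges (e.g. worker 1–task 3, worker 2–task 1, worker 3–task 4, worker 4–task 2).
By König's theorem the minimum vertex cover has the same size. One such cover is {worker 2, task 2, task 3, task 4}.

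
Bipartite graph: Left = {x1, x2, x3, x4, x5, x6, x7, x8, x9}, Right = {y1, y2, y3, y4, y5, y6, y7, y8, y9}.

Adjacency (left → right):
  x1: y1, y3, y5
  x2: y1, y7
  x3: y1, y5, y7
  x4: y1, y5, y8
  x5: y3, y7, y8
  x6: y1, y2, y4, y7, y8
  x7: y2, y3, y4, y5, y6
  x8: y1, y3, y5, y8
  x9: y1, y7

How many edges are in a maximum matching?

7

For example, pair x1-y1, x2-y7, x3-y5, x4-y8, x5-y3, x6-y4, x7-y6.
The set {x1, x2, x3, x4, x5, x8, x9} has only 5 neighbours ({y1, y3, y5, y7, y8}), so by Hall's theorem at most 7 of the 9 left vertices can be matched.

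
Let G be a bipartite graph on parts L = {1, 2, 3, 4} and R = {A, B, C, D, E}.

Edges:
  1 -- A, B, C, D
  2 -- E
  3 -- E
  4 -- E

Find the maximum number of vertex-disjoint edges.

A valid assignment of size 2: 1–B, 2–E.
The set {2, 3, 4} has only 1 neighbour ({E}), so by Hall's theorem at most 2 of the 4 left vertices can be matched.

2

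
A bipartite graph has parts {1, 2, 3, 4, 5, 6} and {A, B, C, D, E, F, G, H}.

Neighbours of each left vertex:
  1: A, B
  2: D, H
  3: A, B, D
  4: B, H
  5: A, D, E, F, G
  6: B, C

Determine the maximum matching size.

6

A valid assignment of size 6: 1–A, 2–H, 3–D, 4–B, 5–G, 6–C.
All 6 left vertices are matched, so no larger matching exists.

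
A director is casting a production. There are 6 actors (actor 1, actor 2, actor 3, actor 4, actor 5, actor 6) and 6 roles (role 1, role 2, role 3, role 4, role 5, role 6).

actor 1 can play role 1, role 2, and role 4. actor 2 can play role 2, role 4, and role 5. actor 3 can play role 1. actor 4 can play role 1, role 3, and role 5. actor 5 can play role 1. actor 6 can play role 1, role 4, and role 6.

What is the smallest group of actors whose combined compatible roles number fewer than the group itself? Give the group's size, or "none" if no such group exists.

Take S = {actor 3, actor 5}. Its neighbourhood is {role 1}, so |N(S)| = 1 < |S| = 2.
No single vertex violates Hall's condition since each has at least one neighbour, so 2 is the minimum.

2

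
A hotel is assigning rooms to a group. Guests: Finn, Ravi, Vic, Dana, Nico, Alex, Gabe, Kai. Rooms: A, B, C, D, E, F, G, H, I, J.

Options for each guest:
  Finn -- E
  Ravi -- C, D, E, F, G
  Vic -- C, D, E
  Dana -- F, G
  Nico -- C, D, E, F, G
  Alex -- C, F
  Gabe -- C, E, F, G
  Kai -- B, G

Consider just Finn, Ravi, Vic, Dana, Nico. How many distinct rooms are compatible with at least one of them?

5

The union of neighbours of {Finn, Ravi, Vic, Dana, Nico} is {C, D, E, F, G}, which has 5 elements.
Since |N(S)| = 5 ≥ |S| = 5, Hall's condition holds for this subset.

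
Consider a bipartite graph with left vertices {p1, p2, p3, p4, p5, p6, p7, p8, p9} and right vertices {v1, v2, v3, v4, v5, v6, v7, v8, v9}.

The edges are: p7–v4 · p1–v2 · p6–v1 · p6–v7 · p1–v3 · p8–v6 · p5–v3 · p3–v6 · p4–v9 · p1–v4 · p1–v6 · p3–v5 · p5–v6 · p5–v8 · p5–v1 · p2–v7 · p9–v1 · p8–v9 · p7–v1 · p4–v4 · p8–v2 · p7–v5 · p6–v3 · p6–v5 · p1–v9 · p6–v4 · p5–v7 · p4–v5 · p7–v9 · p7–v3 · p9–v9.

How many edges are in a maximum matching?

For example, pair p1-v2, p2-v7, p3-v5, p4-v9, p5-v8, p6-v4, p7-v3, p8-v6, p9-v1.
This saturates every left vertex, so 9 is the maximum.

9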